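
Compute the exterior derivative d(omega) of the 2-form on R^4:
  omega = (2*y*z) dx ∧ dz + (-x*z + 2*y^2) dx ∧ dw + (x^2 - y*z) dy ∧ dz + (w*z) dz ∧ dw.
d(omega) = (2*x - 2*z) dx ∧ dy ∧ dz + (-4*y) dx ∧ dy ∧ dw + (x) dx ∧ dz ∧ dw

For a 2-form omega = sum_{i<j} g_{ij} dx_i ∧ dx_j, the exterior derivative is
  d(omega) = sum_{i<j} d(g_{ij}) ∧ dx_i ∧ dx_j = sum_{i<j, k} (∂g_{ij}/∂x_k) dx_k ∧ dx_i ∧ dx_j.
Expand each term, using dx_k ∧ dx_i ∧ dx_j = sgn(permutation) dx_{(a)} ∧ dx_{(b)} ∧ dx_{(c)} with (a < b < c) sorted:
  d(2*y*z) includes (∂/∂y)(2*y*z) dy = (2*z) dy, which multiplied by dx ∧ dz gives (-2*z) dx ∧ dy ∧ dz
  d(-x*z + 2*y^2) includes (∂/∂y)(-x*z + 2*y^2) dy = (4*y) dy, which multiplied by dx ∧ dw gives (-4*y) dx ∧ dy ∧ dw
  d(-x*z + 2*y^2) includes (∂/∂z)(-x*z + 2*y^2) dz = (-x) dz, which multiplied by dx ∧ dw gives (x) dx ∧ dz ∧ dw
  d(x^2 - y*z) includes (∂/∂x)(x^2 - y*z) dx = (2*x) dx, which multiplied by dy ∧ dz gives (2*x) dx ∧ dy ∧ dz
Collecting like 3-forms: d(omega) = (2*x - 2*z) dx ∧ dy ∧ dz + (-4*y) dx ∧ dy ∧ dw + (x) dx ∧ dz ∧ dw.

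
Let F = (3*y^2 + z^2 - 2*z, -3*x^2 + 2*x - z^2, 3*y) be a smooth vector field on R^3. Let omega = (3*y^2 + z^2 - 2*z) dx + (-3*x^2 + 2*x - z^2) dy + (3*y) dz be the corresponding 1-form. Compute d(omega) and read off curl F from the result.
d(omega) = (2*z + 3) dy ∧ dz + (2*z - 2) dz ∧ dx + (-6*x - 6*y + 2) dx ∧ dy; curl F = (2*z + 3, 2*z - 2, -6*x - 6*y + 2)

d omega = sum_{i<j} (∂f_j/∂x_i - ∂f_i/∂x_j) dx_i ∧ dx_j. Under the identification (dy ∧ dz, dz ∧ dx, dx ∧ dy) ↔ (e_x, e_y, e_z), the coefficients are exactly the components of curl F. Compute:
  ∂R/∂y - ∂Q/∂z = (3) - (-2*z) = 2*z + 3
  ∂P/∂z - ∂R/∂x = (2*z - 2) - (0) = 2*z - 2
  ∂Q/∂x - ∂P/∂y = (2 - 6*x) - (6*y) = -6*x - 6*y + 2.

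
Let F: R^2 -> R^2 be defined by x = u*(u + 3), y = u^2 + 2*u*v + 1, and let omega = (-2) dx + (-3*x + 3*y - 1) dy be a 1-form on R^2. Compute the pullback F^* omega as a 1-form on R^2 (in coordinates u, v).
F^* omega = (12*u^2*v - 18*u^2 + 12*u*v^2 - 18*u*v + 4*v - 6) du + (2*u*(6*u*v - 9*u + 2)) dv

Using F^*(f dg) = (f ∘ F) d(g ∘ F), substitute each coordinate x_i by F_i(u, v) in f_i, and replace dx_i by d F_i = (∂F_i/∂u) du + (∂F_i/∂v) dv.
  For the x component: f_1(F) = -2; d F_1 = (2*u + 3) du + (0) dv
  For the y component: f_2(F) = 6*u*v - 9*u + 2; d F_2 = (2*u + 2*v) du + (2*u) dv
Combining and collecting du, dv coefficients:
  coeff of du: 12*u^2*v - 18*u^2 + 12*u*v^2 - 18*u*v + 4*v - 6
  coeff of dv: 2*u*(6*u*v - 9*u + 2)
F^* omega = (12*u^2*v - 18*u^2 + 12*u*v^2 - 18*u*v + 4*v - 6) du + (2*u*(6*u*v - 9*u + 2)) dv.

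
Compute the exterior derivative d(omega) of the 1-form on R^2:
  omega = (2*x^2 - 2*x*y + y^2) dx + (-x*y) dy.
d(omega) = (2*x - 3*y) dx ∧ dy

For a 1-form omega = sum_i f_i dx_i, the exterior derivative is
  d(omega) = sum_{i < j} (∂f_j/∂x_i - ∂f_i/∂x_j) dx_i ∧ dx_j.
  coefficient of dx ∧ dy: ∂f_2/∂x - ∂f_1/∂y = ∂(-x*y)/∂x - ∂(2*x^2 - 2*x*y + y^2)/∂y = 2*x - 3*y
Assembling: d(omega) = (2*x - 3*y) dx ∧ dy.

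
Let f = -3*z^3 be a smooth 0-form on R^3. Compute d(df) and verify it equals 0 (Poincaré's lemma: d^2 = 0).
d(df) = 0

Step 1: df = sum_i (∂f/∂x_i) dx_i = (0) dx + (0) dy + (-9*z^2) dz.
Step 2: Apply d again. Using the 1-form formula, the coefficient of dx ∧ dy in d(df) is ∂^2 f/∂x ∂y - ∂^2 f/∂y ∂x = (0) - (0) = 0 (equality of mixed partials for smooth f).
Similarly for dx ∧ dz and dy ∧ dz — all coefficients vanish. So d(df) = 0.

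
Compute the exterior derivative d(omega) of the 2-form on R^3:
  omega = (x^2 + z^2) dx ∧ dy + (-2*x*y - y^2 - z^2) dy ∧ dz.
d(omega) = (-2*y + 2*z) dx ∧ dy ∧ dz

For a 2-form omega = sum_{i<j} g_{ij} dx_i ∧ dx_j, the exterior derivative is
  d(omega) = sum_{i<j} d(g_{ij}) ∧ dx_i ∧ dx_j = sum_{i<j, k} (∂g_{ij}/∂x_k) dx_k ∧ dx_i ∧ dx_j.
Expand each term, using dx_k ∧ dx_i ∧ dx_j = sgn(permutation) dx_{(a)} ∧ dx_{(b)} ∧ dx_{(c)} with (a < b < c) sorted:
  d(x^2 + z^2) includes (∂/∂z)(x^2 + z^2) dz = (2*z) dz, which multiplied by dx ∧ dy gives (2*z) dx ∧ dy ∧ dz
  d(-2*x*y - y^2 - z^2) includes (∂/∂x)(-2*x*y - y^2 - z^2) dx = (-2*y) dx, which multiplied by dy ∧ dz gives (-2*y) dx ∧ dy ∧ dz
Collecting like 3-forms: d(omega) = (-2*y + 2*z) dx ∧ dy ∧ dz.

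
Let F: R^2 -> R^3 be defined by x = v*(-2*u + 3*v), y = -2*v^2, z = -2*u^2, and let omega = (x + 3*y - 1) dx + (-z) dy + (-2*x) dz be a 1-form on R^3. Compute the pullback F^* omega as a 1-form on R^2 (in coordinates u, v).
F^* omega = (2*v*(-8*u^2 + 14*u*v + 3*v^2 + 1)) du + (-4*u^2*v - 6*u*v^2 + 2*u - 18*v^3 - 6*v) dv

Using F^*(f dg) = (f ∘ F) d(g ∘ F), substitute each coordinate x_i by F_i(u, v) in f_i, and replace dx_i by d F_i = (∂F_i/∂u) du + (∂F_i/∂v) dv.
  For the x component: f_1(F) = -2*u*v - 3*v^2 - 1; d F_1 = (-2*v) du + (-2*u + 6*v) dv
  For the y component: f_2(F) = 2*u^2; d F_2 = (0) du + (-4*v) dv
  For the z component: f_3(F) = 2*v*(2*u - 3*v); d F_3 = (-4*u) du + (0) dv
Combining and collecting du, dv coefficients:
  coeff of du: 2*v*(-8*u^2 + 14*u*v + 3*v^2 + 1)
  coeff of dv: -4*u^2*v - 6*u*v^2 + 2*u - 18*v^3 - 6*v
F^* omega = (2*v*(-8*u^2 + 14*u*v + 3*v^2 + 1)) du + (-4*u^2*v - 6*u*v^2 + 2*u - 18*v^3 - 6*v) dv.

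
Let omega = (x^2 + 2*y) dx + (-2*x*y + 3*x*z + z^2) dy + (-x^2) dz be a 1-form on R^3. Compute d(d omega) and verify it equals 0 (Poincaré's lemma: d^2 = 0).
d(d omega) = 0

Step 1: d omega = sum_{i<j} (∂f_j/∂x_i - ∂f_i/∂x_j) dx_i ∧ dx_j:
  coeff of dx ∧ dy: -2*y + 3*z - 2
  coeff of dx ∧ dz: -2*x
  coeff of dy ∧ dz: -3*x - 2*z
Step 2: Apply d again to each 2-form coefficient. The only possible 3-form in R^3 is dx ∧ dy ∧ dz, with coefficient
  ∂(coeff of dy∧dz)/∂x - ∂(coeff of dx∧dz)/∂y + ∂(coeff of dx∧dy)/∂z
  = ∂/∂x (-3*x - 2*z) - ∂/∂y (-2*x) + ∂/∂z (-2*y + 3*z - 2).
Each of these terms simplifies to sums of mixed partials that cancel in pairs. The result is 0 (by equality of mixed partials for smooth functions — Schwarz / Clairaut).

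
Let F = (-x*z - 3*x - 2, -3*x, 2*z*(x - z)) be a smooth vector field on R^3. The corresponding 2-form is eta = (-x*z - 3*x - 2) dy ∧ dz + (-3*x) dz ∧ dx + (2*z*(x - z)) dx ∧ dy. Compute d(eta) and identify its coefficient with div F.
d(eta) = (2*x - 5*z - 3) dx ∧ dy ∧ dz; div F = 2*x - 5*z - 3

For a 2-form in R^3 of the form above, applying d gives a 3-form with coefficient ∂P/∂x + ∂Q/∂y + ∂R/∂z:
  ∂P/∂x = -z - 3
  ∂Q/∂y = 0
  ∂R/∂z = 2*x - 4*z
Sum = 2*x - 5*z - 3, which is exactly div F.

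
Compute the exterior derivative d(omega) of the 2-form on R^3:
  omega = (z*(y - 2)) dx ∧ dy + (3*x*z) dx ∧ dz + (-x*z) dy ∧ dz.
d(omega) = (y - z - 2) dx ∧ dy ∧ dz

For a 2-form omega = sum_{i<j} g_{ij} dx_i ∧ dx_j, the exterior derivative is
  d(omega) = sum_{i<j} d(g_{ij}) ∧ dx_i ∧ dx_j = sum_{i<j, k} (∂g_{ij}/∂x_k) dx_k ∧ dx_i ∧ dx_j.
Expand each term, using dx_k ∧ dx_i ∧ dx_j = sgn(permutation) dx_{(a)} ∧ dx_{(b)} ∧ dx_{(c)} with (a < b < c) sorted:
  d(z*(y - 2)) includes (∂/∂z)(z*(y - 2)) dz = (y - 2) dz, which multiplied by dx ∧ dy gives (y - 2) dx ∧ dy ∧ dz
  d(-x*z) includes (∂/∂x)(-x*z) dx = (-z) dx, which multiplied by dy ∧ dz gives (-z) dx ∧ dy ∧ dz
Collecting like 3-forms: d(omega) = (y - z - 2) dx ∧ dy ∧ dz.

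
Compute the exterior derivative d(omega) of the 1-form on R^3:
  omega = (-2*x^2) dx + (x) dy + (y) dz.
d(omega) = (1) dx ∧ dy + (1) dy ∧ dz

For a 1-form omega = sum_i f_i dx_i, the exterior derivative is
  d(omega) = sum_{i < j} (∂f_j/∂x_i - ∂f_i/∂x_j) dx_i ∧ dx_j.
  coefficient of dx ∧ dy: ∂f_2/∂x - ∂f_1/∂y = ∂(x)/∂x - ∂(-2*x^2)/∂y = 1
  coefficient of dy ∧ dz: ∂f_3/∂y - ∂f_2/∂z = ∂(y)/∂y - ∂(x)/∂z = 1
Assembling: d(omega) = (1) dx ∧ dy + (1) dy ∧ dz.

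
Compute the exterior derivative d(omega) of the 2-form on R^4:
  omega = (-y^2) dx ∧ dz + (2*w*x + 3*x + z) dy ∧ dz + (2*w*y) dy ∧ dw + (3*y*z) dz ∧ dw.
d(omega) = (2*w + 2*y + 3) dx ∧ dy ∧ dz + (2*x + 3*z) dy ∧ dz ∧ dw

For a 2-form omega = sum_{i<j} g_{ij} dx_i ∧ dx_j, the exterior derivative is
  d(omega) = sum_{i<j} d(g_{ij}) ∧ dx_i ∧ dx_j = sum_{i<j, k} (∂g_{ij}/∂x_k) dx_k ∧ dx_i ∧ dx_j.
Expand each term, using dx_k ∧ dx_i ∧ dx_j = sgn(permutation) dx_{(a)} ∧ dx_{(b)} ∧ dx_{(c)} with (a < b < c) sorted:
  d(-y^2) includes (∂/∂y)(-y^2) dy = (-2*y) dy, which multiplied by dx ∧ dz gives (2*y) dx ∧ dy ∧ dz
  d(2*w*x + 3*x + z) includes (∂/∂x)(2*w*x + 3*x + z) dx = (2*w + 3) dx, which multiplied by dy ∧ dz gives (2*w + 3) dx ∧ dy ∧ dz
  d(2*w*x + 3*x + z) includes (∂/∂w)(2*w*x + 3*x + z) dw = (2*x) dw, which multiplied by dy ∧ dz gives (2*x) dy ∧ dz ∧ dw
  d(3*y*z) includes (∂/∂y)(3*y*z) dy = (3*z) dy, which multiplied by dz ∧ dw gives (3*z) dy ∧ dz ∧ dw
Collecting like 3-forms: d(omega) = (2*w + 2*y + 3) dx ∧ dy ∧ dz + (2*x + 3*z) dy ∧ dz ∧ dw.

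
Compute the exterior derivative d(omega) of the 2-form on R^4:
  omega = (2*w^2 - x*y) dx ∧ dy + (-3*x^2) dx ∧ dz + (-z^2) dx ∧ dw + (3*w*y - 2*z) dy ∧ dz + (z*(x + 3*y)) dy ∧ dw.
d(omega) = (4*w + z) dx ∧ dy ∧ dw + (2*z) dx ∧ dz ∧ dw + (-x) dy ∧ dz ∧ dw

For a 2-form omega = sum_{i<j} g_{ij} dx_i ∧ dx_j, the exterior derivative is
  d(omega) = sum_{i<j} d(g_{ij}) ∧ dx_i ∧ dx_j = sum_{i<j, k} (∂g_{ij}/∂x_k) dx_k ∧ dx_i ∧ dx_j.
Expand each term, using dx_k ∧ dx_i ∧ dx_j = sgn(permutation) dx_{(a)} ∧ dx_{(b)} ∧ dx_{(c)} with (a < b < c) sorted:
  d(2*w^2 - x*y) includes (∂/∂w)(2*w^2 - x*y) dw = (4*w) dw, which multiplied by dx ∧ dy gives (4*w) dx ∧ dy ∧ dw
  d(-z^2) includes (∂/∂z)(-z^2) dz = (-2*z) dz, which multiplied by dx ∧ dw gives (2*z) dx ∧ dz ∧ dw
  d(3*w*y - 2*z) includes (∂/∂w)(3*w*y - 2*z) dw = (3*y) dw, which multiplied by dy ∧ dz gives (3*y) dy ∧ dz ∧ dw
  d(z*(x + 3*y)) includes (∂/∂x)(z*(x + 3*y)) dx = (z) dx, which multiplied by dy ∧ dw gives (z) dx ∧ dy ∧ dw
  d(z*(x + 3*y)) includes (∂/∂z)(z*(x + 3*y)) dz = (x + 3*y) dz, which multiplied by dy ∧ dw gives (-x - 3*y) dy ∧ dz ∧ dw
Collecting like 3-forms: d(omega) = (4*w + z) dx ∧ dy ∧ dw + (2*z) dx ∧ dz ∧ dw + (-x) dy ∧ dz ∧ dw.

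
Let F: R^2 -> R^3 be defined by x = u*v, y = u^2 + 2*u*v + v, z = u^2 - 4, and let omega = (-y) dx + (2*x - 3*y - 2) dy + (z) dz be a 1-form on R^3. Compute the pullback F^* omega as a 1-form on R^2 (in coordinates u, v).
F^* omega = (-4*u^3 - 15*u^2*v - 10*u*v^2 - 6*u*v - 12*u - 7*v^2 - 4*v) du + (-7*u^3 - 10*u^2*v - 3*u^2 - 11*u*v - 4*u - 3*v - 2) dv

Using F^*(f dg) = (f ∘ F) d(g ∘ F), substitute each coordinate x_i by F_i(u, v) in f_i, and replace dx_i by d F_i = (∂F_i/∂u) du + (∂F_i/∂v) dv.
  For the x component: f_1(F) = -u^2 - 2*u*v - v; d F_1 = (v) du + (u) dv
  For the y component: f_2(F) = -3*u^2 - 4*u*v - 3*v - 2; d F_2 = (2*u + 2*v) du + (2*u + 1) dv
  For the z component: f_3(F) = u^2 - 4; d F_3 = (2*u) du + (0) dv
Combining and collecting du, dv coefficients:
  coeff of du: -4*u^3 - 15*u^2*v - 10*u*v^2 - 6*u*v - 12*u - 7*v^2 - 4*v
  coeff of dv: -7*u^3 - 10*u^2*v - 3*u^2 - 11*u*v - 4*u - 3*v - 2
F^* omega = (-4*u^3 - 15*u^2*v - 10*u*v^2 - 6*u*v - 12*u - 7*v^2 - 4*v) du + (-7*u^3 - 10*u^2*v - 3*u^2 - 11*u*v - 4*u - 3*v - 2) dv.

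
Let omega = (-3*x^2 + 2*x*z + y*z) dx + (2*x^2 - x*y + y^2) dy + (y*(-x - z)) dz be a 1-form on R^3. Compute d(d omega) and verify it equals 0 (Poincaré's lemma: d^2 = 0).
d(d omega) = 0

Step 1: d omega = sum_{i<j} (∂f_j/∂x_i - ∂f_i/∂x_j) dx_i ∧ dx_j:
  coeff of dx ∧ dy: 4*x - y - z
  coeff of dx ∧ dz: -2*x - 2*y
  coeff of dy ∧ dz: -x - z
Step 2: Apply d again to each 2-form coefficient. The only possible 3-form in R^3 is dx ∧ dy ∧ dz, with coefficient
  ∂(coeff of dy∧dz)/∂x - ∂(coeff of dx∧dz)/∂y + ∂(coeff of dx∧dy)/∂z
  = ∂/∂x (-x - z) - ∂/∂y (-2*x - 2*y) + ∂/∂z (4*x - y - z).
Each of these terms simplifies to sums of mixed partials that cancel in pairs. The result is 0 (by equality of mixed partials for smooth functions — Schwarz / Clairaut).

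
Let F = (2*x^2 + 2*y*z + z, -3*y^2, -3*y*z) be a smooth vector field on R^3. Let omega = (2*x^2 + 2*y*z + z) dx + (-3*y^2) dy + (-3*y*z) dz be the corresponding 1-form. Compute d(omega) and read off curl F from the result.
d(omega) = (-3*z) dy ∧ dz + (2*y + 1) dz ∧ dx + (-2*z) dx ∧ dy; curl F = (-3*z, 2*y + 1, -2*z)

d omega = sum_{i<j} (∂f_j/∂x_i - ∂f_i/∂x_j) dx_i ∧ dx_j. Under the identification (dy ∧ dz, dz ∧ dx, dx ∧ dy) ↔ (e_x, e_y, e_z), the coefficients are exactly the components of curl F. Compute:
  ∂R/∂y - ∂Q/∂z = (-3*z) - (0) = -3*z
  ∂P/∂z - ∂R/∂x = (2*y + 1) - (0) = 2*y + 1
  ∂Q/∂x - ∂P/∂y = (0) - (2*z) = -2*z.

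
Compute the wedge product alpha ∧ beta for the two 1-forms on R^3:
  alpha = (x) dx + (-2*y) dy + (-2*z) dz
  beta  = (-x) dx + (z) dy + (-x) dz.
alpha ∧ beta = (x*(-2*y + z)) dx ∧ dy + (-x*(x + 2*z)) dx ∧ dz + (2*x*y + 2*z^2) dy ∧ dz

Distribute the wedge, using dx_i ∧ dx_j = -dx_j ∧ dx_i and dx_i ∧ dx_i = 0. For each pair (i, j) with i < j, the coefficient of dx_i ∧ dx_j in alpha ∧ beta is (alpha_i * beta_j - alpha_j * beta_i). Collecting: alpha ∧ beta = (x*(-2*y + z)) dx ∧ dy + (-x*(x + 2*z)) dx ∧ dz + (2*x*y + 2*z^2) dy ∧ dz.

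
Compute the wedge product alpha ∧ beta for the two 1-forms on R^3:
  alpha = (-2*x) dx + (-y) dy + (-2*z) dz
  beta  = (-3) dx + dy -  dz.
alpha ∧ beta = (-2*x - 3*y) dx ∧ dy + (2*x - 6*z) dx ∧ dz + (y + 2*z) dy ∧ dz

Distribute the wedge, using dx_i ∧ dx_j = -dx_j ∧ dx_i and dx_i ∧ dx_i = 0. For each pair (i, j) with i < j, the coefficient of dx_i ∧ dx_j in alpha ∧ beta is (alpha_i * beta_j - alpha_j * beta_i). Collecting: alpha ∧ beta = (-2*x - 3*y) dx ∧ dy + (2*x - 6*z) dx ∧ dz + (y + 2*z) dy ∧ dz.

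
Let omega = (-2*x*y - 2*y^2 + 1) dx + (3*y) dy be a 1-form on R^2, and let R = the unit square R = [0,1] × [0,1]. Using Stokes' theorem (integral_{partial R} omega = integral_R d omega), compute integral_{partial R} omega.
integral_(partial R) omega = 3

Stokes: integral_partial_R omega = integral_R d omega with d omega = (∂Q/∂x - ∂P/∂y) dx ∧ dy.
  ∂Q/∂x = 0
  ∂P/∂y = -2*x - 4*y
  integrand = ∂Q/∂x - ∂P/∂y = 2*x + 4*y.
Integrating over R: integral_0^1 integral_0^1 (2*x + 4*y) dx dy = 3.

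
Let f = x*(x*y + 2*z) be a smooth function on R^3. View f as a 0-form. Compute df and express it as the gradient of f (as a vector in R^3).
df = (2*x*y + 2*z) dx + (x^2) dy + (2*x) dz; grad f = (2*x*y + 2*z, x^2, 2*x)

For a 0-form f, d f = (∂f/∂x) dx + (∂f/∂y) dy + (∂f/∂z) dz. The components of the vector representation are exactly the entries of grad f in Cartesian coordinates:
  ∂f/∂x = 2*x*y + 2*z
  ∂f/∂y = x^2
  ∂f/∂z = 2*x.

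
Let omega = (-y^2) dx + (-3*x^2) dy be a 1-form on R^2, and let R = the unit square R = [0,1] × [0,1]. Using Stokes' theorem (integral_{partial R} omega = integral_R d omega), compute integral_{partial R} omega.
integral_(partial R) omega = -2

Stokes: integral_partial_R omega = integral_R d omega with d omega = (∂Q/∂x - ∂P/∂y) dx ∧ dy.
  ∂Q/∂x = -6*x
  ∂P/∂y = -2*y
  integrand = ∂Q/∂x - ∂P/∂y = -6*x + 2*y.
Integrating over R: integral_0^1 integral_0^1 (-6*x + 2*y) dx dy = -2.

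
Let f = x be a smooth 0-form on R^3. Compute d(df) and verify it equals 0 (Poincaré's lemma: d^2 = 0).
d(df) = 0

Step 1: df = sum_i (∂f/∂x_i) dx_i = (1) dx + (0) dy + (0) dz.
Step 2: Apply d again. Using the 1-form formula, the coefficient of dx ∧ dy in d(df) is ∂^2 f/∂x ∂y - ∂^2 f/∂y ∂x = (0) - (0) = 0 (equality of mixed partials for smooth f).
Similarly for dx ∧ dz and dy ∧ dz — all coefficients vanish. So d(df) = 0.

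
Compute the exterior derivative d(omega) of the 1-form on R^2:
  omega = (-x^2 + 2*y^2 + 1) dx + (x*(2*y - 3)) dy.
d(omega) = (-2*y - 3) dx ∧ dy

For a 1-form omega = sum_i f_i dx_i, the exterior derivative is
  d(omega) = sum_{i < j} (∂f_j/∂x_i - ∂f_i/∂x_j) dx_i ∧ dx_j.
  coefficient of dx ∧ dy: ∂f_2/∂x - ∂f_1/∂y = ∂(x*(2*y - 3))/∂x - ∂(-x^2 + 2*y^2 + 1)/∂y = -2*y - 3
Assembling: d(omega) = (-2*y - 3) dx ∧ dy.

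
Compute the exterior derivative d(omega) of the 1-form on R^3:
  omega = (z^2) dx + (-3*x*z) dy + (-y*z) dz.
d(omega) = (-3*z) dx ∧ dy + (-2*z) dx ∧ dz + (3*x - z) dy ∧ dz

For a 1-form omega = sum_i f_i dx_i, the exterior derivative is
  d(omega) = sum_{i < j} (∂f_j/∂x_i - ∂f_i/∂x_j) dx_i ∧ dx_j.
  coefficient of dx ∧ dy: ∂f_2/∂x - ∂f_1/∂y = ∂(-3*x*z)/∂x - ∂(z^2)/∂y = -3*z
  coefficient of dx ∧ dz: ∂f_3/∂x - ∂f_1/∂z = ∂(-y*z)/∂x - ∂(z^2)/∂z = -2*z
  coefficient of dy ∧ dz: ∂f_3/∂y - ∂f_2/∂z = ∂(-y*z)/∂y - ∂(-3*x*z)/∂z = 3*x - z
Assembling: d(omega) = (-3*z) dx ∧ dy + (-2*z) dx ∧ dz + (3*x - z) dy ∧ dz.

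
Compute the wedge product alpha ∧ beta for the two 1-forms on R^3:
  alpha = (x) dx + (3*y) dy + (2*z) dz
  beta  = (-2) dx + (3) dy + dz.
alpha ∧ beta = (3*x + 6*y) dx ∧ dy + (x + 4*z) dx ∧ dz + (3*y - 6*z) dy ∧ dz

Distribute the wedge, using dx_i ∧ dx_j = -dx_j ∧ dx_i and dx_i ∧ dx_i = 0. For each pair (i, j) with i < j, the coefficient of dx_i ∧ dx_j in alpha ∧ beta is (alpha_i * beta_j - alpha_j * beta_i). Collecting: alpha ∧ beta = (3*x + 6*y) dx ∧ dy + (x + 4*z) dx ∧ dz + (3*y - 6*z) dy ∧ dz.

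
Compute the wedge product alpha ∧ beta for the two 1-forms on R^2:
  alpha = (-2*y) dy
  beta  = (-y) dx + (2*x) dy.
alpha ∧ beta = (-2*y^2) dx ∧ dy

Distribute the wedge, using dx_i ∧ dx_j = -dx_j ∧ dx_i and dx_i ∧ dx_i = 0. For each pair (i, j) with i < j, the coefficient of dx_i ∧ dx_j in alpha ∧ beta is (alpha_i * beta_j - alpha_j * beta_i). Collecting: alpha ∧ beta = (-2*y^2) dx ∧ dy.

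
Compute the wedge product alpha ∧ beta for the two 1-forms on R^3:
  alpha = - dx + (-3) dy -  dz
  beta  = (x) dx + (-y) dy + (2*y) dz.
alpha ∧ beta = (3*x + y) dx ∧ dy + (x - 2*y) dx ∧ dz + (-7*y) dy ∧ dz

Distribute the wedge, using dx_i ∧ dx_j = -dx_j ∧ dx_i and dx_i ∧ dx_i = 0. For each pair (i, j) with i < j, the coefficient of dx_i ∧ dx_j in alpha ∧ beta is (alpha_i * beta_j - alpha_j * beta_i). Collecting: alpha ∧ beta = (3*x + y) dx ∧ dy + (x - 2*y) dx ∧ dz + (-7*y) dy ∧ dz.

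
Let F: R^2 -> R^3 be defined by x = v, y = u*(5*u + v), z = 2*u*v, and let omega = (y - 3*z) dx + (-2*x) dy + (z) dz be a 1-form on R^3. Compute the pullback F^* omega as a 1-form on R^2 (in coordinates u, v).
F^* omega = (2*v*(2*u*v - 10*u - v)) du + (u*(4*u*v + 5*u - 7*v)) dv

Using F^*(f dg) = (f ∘ F) d(g ∘ F), substitute each coordinate x_i by F_i(u, v) in f_i, and replace dx_i by d F_i = (∂F_i/∂u) du + (∂F_i/∂v) dv.
  For the x component: f_1(F) = 5*u*(u - v); d F_1 = (0) du + (1) dv
  For the y component: f_2(F) = -2*v; d F_2 = (10*u + v) du + (u) dv
  For the z component: f_3(F) = 2*u*v; d F_3 = (2*v) du + (2*u) dv
Combining and collecting du, dv coefficients:
  coeff of du: 2*v*(2*u*v - 10*u - v)
  coeff of dv: u*(4*u*v + 5*u - 7*v)
F^* omega = (2*v*(2*u*v - 10*u - v)) du + (u*(4*u*v + 5*u - 7*v)) dv.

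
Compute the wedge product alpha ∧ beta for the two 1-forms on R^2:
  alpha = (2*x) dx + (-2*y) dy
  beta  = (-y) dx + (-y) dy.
alpha ∧ beta = (-2*y*(x + y)) dx ∧ dy

Distribute the wedge, using dx_i ∧ dx_j = -dx_j ∧ dx_i and dx_i ∧ dx_i = 0. For each pair (i, j) with i < j, the coefficient of dx_i ∧ dx_j in alpha ∧ beta is (alpha_i * beta_j - alpha_j * beta_i). Collecting: alpha ∧ beta = (-2*y*(x + y)) dx ∧ dy.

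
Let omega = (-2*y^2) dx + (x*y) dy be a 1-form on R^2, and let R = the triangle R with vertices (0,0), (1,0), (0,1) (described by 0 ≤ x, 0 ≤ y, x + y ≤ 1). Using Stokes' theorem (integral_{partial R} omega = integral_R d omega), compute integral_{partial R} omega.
integral_(partial R) omega = 5/6

Stokes: integral_partial_R omega = integral_R d omega with d omega = (∂Q/∂x - ∂P/∂y) dx ∧ dy.
  ∂Q/∂x = y
  ∂P/∂y = -4*y
  integrand = ∂Q/∂x - ∂P/∂y = 5*y.
Integrating over R: integral_0^1 integral_0^{1-x} (5*y) dy dx = 5/6.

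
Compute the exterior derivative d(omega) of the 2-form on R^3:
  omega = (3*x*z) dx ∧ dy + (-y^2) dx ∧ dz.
d(omega) = (3*x + 2*y) dx ∧ dy ∧ dz

For a 2-form omega = sum_{i<j} g_{ij} dx_i ∧ dx_j, the exterior derivative is
  d(omega) = sum_{i<j} d(g_{ij}) ∧ dx_i ∧ dx_j = sum_{i<j, k} (∂g_{ij}/∂x_k) dx_k ∧ dx_i ∧ dx_j.
Expand each term, using dx_k ∧ dx_i ∧ dx_j = sgn(permutation) dx_{(a)} ∧ dx_{(b)} ∧ dx_{(c)} with (a < b < c) sorted:
  d(3*x*z) includes (∂/∂z)(3*x*z) dz = (3*x) dz, which multiplied by dx ∧ dy gives (3*x) dx ∧ dy ∧ dz
  d(-y^2) includes (∂/∂y)(-y^2) dy = (-2*y) dy, which multiplied by dx ∧ dz gives (2*y) dx ∧ dy ∧ dz
Collecting like 3-forms: d(omega) = (3*x + 2*y) dx ∧ dy ∧ dz.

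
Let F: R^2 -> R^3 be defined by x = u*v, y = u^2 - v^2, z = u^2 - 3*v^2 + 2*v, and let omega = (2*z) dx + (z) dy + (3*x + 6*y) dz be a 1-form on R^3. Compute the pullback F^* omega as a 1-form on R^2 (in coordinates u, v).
F^* omega = (14*u^3 + 8*u^2*v - 18*u*v^2 + 4*u*v - 6*v^3 + 4*v^2) du + (2*u^3 - 38*u^2*v + 12*u^2 - 24*u*v^2 + 10*u*v + 42*v^3 - 16*v^2) dv

Using F^*(f dg) = (f ∘ F) d(g ∘ F), substitute each coordinate x_i by F_i(u, v) in f_i, and replace dx_i by d F_i = (∂F_i/∂u) du + (∂F_i/∂v) dv.
  For the x component: f_1(F) = 2*u^2 - 6*v^2 + 4*v; d F_1 = (v) du + (u) dv
  For the y component: f_2(F) = u^2 - 3*v^2 + 2*v; d F_2 = (2*u) du + (-2*v) dv
  For the z component: f_3(F) = 6*u^2 + 3*u*v - 6*v^2; d F_3 = (2*u) du + (2 - 6*v) dv
Combining and collecting du, dv coefficients:
  coeff of du: 14*u^3 + 8*u^2*v - 18*u*v^2 + 4*u*v - 6*v^3 + 4*v^2
  coeff of dv: 2*u^3 - 38*u^2*v + 12*u^2 - 24*u*v^2 + 10*u*v + 42*v^3 - 16*v^2
F^* omega = (14*u^3 + 8*u^2*v - 18*u*v^2 + 4*u*v - 6*v^3 + 4*v^2) du + (2*u^3 - 38*u^2*v + 12*u^2 - 24*u*v^2 + 10*u*v + 42*v^3 - 16*v^2) dv.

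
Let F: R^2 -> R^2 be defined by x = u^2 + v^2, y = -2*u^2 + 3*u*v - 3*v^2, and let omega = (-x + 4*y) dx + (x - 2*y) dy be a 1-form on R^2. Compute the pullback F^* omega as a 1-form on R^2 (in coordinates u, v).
F^* omega = (-38*u^3 + 63*u^2*v - 72*u*v^2 + 21*v^3) du + (15*u^3 - 66*u^2*v + 81*u*v^2 - 68*v^3) dv

Using F^*(f dg) = (f ∘ F) d(g ∘ F), substitute each coordinate x_i by F_i(u, v) in f_i, and replace dx_i by d F_i = (∂F_i/∂u) du + (∂F_i/∂v) dv.
  For the x component: f_1(F) = -9*u^2 + 12*u*v - 13*v^2; d F_1 = (2*u) du + (2*v) dv
  For the y component: f_2(F) = 5*u^2 - 6*u*v + 7*v^2; d F_2 = (-4*u + 3*v) du + (3*u - 6*v) dv
Combining and collecting du, dv coefficients:
  coeff of du: -38*u^3 + 63*u^2*v - 72*u*v^2 + 21*v^3
  coeff of dv: 15*u^3 - 66*u^2*v + 81*u*v^2 - 68*v^3
F^* omega = (-38*u^3 + 63*u^2*v - 72*u*v^2 + 21*v^3) du + (15*u^3 - 66*u^2*v + 81*u*v^2 - 68*v^3) dv.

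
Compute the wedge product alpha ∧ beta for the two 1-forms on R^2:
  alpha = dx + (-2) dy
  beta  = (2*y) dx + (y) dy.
alpha ∧ beta = (5*y) dx ∧ dy

Distribute the wedge, using dx_i ∧ dx_j = -dx_j ∧ dx_i and dx_i ∧ dx_i = 0. For each pair (i, j) with i < j, the coefficient of dx_i ∧ dx_j in alpha ∧ beta is (alpha_i * beta_j - alpha_j * beta_i). Collecting: alpha ∧ beta = (5*y) dx ∧ dy.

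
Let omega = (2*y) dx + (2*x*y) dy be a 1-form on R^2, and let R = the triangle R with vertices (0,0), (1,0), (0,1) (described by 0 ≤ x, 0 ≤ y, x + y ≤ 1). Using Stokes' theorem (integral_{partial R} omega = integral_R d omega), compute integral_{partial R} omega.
integral_(partial R) omega = -2/3

Stokes: integral_partial_R omega = integral_R d omega with d omega = (∂Q/∂x - ∂P/∂y) dx ∧ dy.
  ∂Q/∂x = 2*y
  ∂P/∂y = 2
  integrand = ∂Q/∂x - ∂P/∂y = 2*y - 2.
Integrating over R: integral_0^1 integral_0^{1-x} (2*y - 2) dy dx = -2/3.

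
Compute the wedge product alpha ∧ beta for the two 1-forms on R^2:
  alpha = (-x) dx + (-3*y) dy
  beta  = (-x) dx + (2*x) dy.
alpha ∧ beta = (-x*(2*x + 3*y)) dx ∧ dy

Distribute the wedge, using dx_i ∧ dx_j = -dx_j ∧ dx_i and dx_i ∧ dx_i = 0. For each pair (i, j) with i < j, the coefficient of dx_i ∧ dx_j in alpha ∧ beta is (alpha_i * beta_j - alpha_j * beta_i). Collecting: alpha ∧ beta = (-x*(2*x + 3*y)) dx ∧ dy.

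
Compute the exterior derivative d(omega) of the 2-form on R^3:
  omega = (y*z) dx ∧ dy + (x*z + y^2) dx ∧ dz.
d(omega) = (-y) dx ∧ dy ∧ dz

For a 2-form omega = sum_{i<j} g_{ij} dx_i ∧ dx_j, the exterior derivative is
  d(omega) = sum_{i<j} d(g_{ij}) ∧ dx_i ∧ dx_j = sum_{i<j, k} (∂g_{ij}/∂x_k) dx_k ∧ dx_i ∧ dx_j.
Expand each term, using dx_k ∧ dx_i ∧ dx_j = sgn(permutation) dx_{(a)} ∧ dx_{(b)} ∧ dx_{(c)} with (a < b < c) sorted:
  d(y*z) includes (∂/∂z)(y*z) dz = (y) dz, which multiplied by dx ∧ dy gives (y) dx ∧ dy ∧ dz
  d(x*z + y^2) includes (∂/∂y)(x*z + y^2) dy = (2*y) dy, which multiplied by dx ∧ dz gives (-2*y) dx ∧ dy ∧ dz
Collecting like 3-forms: d(omega) = (-y) dx ∧ dy ∧ dz.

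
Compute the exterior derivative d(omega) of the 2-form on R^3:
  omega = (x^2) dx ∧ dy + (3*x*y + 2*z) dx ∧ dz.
d(omega) = (-3*x) dx ∧ dy ∧ dz

For a 2-form omega = sum_{i<j} g_{ij} dx_i ∧ dx_j, the exterior derivative is
  d(omega) = sum_{i<j} d(g_{ij}) ∧ dx_i ∧ dx_j = sum_{i<j, k} (∂g_{ij}/∂x_k) dx_k ∧ dx_i ∧ dx_j.
Expand each term, using dx_k ∧ dx_i ∧ dx_j = sgn(permutation) dx_{(a)} ∧ dx_{(b)} ∧ dx_{(c)} with (a < b < c) sorted:
  d(3*x*y + 2*z) includes (∂/∂y)(3*x*y + 2*z) dy = (3*x) dy, which multiplied by dx ∧ dz gives (-3*x) dx ∧ dy ∧ dz
Collecting like 3-forms: d(omega) = (-3*x) dx ∧ dy ∧ dz.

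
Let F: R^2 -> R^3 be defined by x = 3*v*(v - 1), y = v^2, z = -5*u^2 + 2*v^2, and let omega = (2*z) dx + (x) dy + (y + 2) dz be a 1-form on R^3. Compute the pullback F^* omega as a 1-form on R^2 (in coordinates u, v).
F^* omega = (10*u*(-v^2 - 2)) du + (-60*u^2*v + 30*u^2 + 34*v^3 - 18*v^2 + 8*v) dv

Using F^*(f dg) = (f ∘ F) d(g ∘ F), substitute each coordinate x_i by F_i(u, v) in f_i, and replace dx_i by d F_i = (∂F_i/∂u) du + (∂F_i/∂v) dv.
  For the x component: f_1(F) = -10*u^2 + 4*v^2; d F_1 = (0) du + (6*v - 3) dv
  For the y component: f_2(F) = 3*v*(v - 1); d F_2 = (0) du + (2*v) dv
  For the z component: f_3(F) = v^2 + 2; d F_3 = (-10*u) du + (4*v) dv
Combining and collecting du, dv coefficients:
  coeff of du: 10*u*(-v^2 - 2)
  coeff of dv: -60*u^2*v + 30*u^2 + 34*v^3 - 18*v^2 + 8*v
F^* omega = (10*u*(-v^2 - 2)) du + (-60*u^2*v + 30*u^2 + 34*v^3 - 18*v^2 + 8*v) dv.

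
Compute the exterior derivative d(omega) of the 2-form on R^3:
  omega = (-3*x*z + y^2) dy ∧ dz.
d(omega) = (-3*z) dx ∧ dy ∧ dz

For a 2-form omega = sum_{i<j} g_{ij} dx_i ∧ dx_j, the exterior derivative is
  d(omega) = sum_{i<j} d(g_{ij}) ∧ dx_i ∧ dx_j = sum_{i<j, k} (∂g_{ij}/∂x_k) dx_k ∧ dx_i ∧ dx_j.
Expand each term, using dx_k ∧ dx_i ∧ dx_j = sgn(permutation) dx_{(a)} ∧ dx_{(b)} ∧ dx_{(c)} with (a < b < c) sorted:
  d(-3*x*z + y^2) includes (∂/∂x)(-3*x*z + y^2) dx = (-3*z) dx, which multiplied by dy ∧ dz gives (-3*z) dx ∧ dy ∧ dz
Collecting like 3-forms: d(omega) = (-3*z) dx ∧ dy ∧ dz.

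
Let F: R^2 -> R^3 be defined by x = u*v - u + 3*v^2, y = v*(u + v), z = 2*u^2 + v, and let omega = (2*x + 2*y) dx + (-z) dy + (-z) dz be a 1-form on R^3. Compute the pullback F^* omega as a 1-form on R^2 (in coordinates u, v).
F^* omega = (-8*u^3 - 2*u^2*v + 4*u*v^2 - 10*u*v + 2*u + 8*v^3 - 9*v^2) du + (-2*u^3 - 4*u^2 + 32*u*v^2 - 13*u*v + 48*v^3 - 2*v^2 - v) dv

Using F^*(f dg) = (f ∘ F) d(g ∘ F), substitute each coordinate x_i by F_i(u, v) in f_i, and replace dx_i by d F_i = (∂F_i/∂u) du + (∂F_i/∂v) dv.
  For the x component: f_1(F) = 4*u*v - 2*u + 8*v^2; d F_1 = (v - 1) du + (u + 6*v) dv
  For the y component: f_2(F) = -2*u^2 - v; d F_2 = (v) du + (u + 2*v) dv
  For the z component: f_3(F) = -2*u^2 - v; d F_3 = (4*u) du + (1) dv
Combining and collecting du, dv coefficients:
  coeff of du: -8*u^3 - 2*u^2*v + 4*u*v^2 - 10*u*v + 2*u + 8*v^3 - 9*v^2
  coeff of dv: -2*u^3 - 4*u^2 + 32*u*v^2 - 13*u*v + 48*v^3 - 2*v^2 - v
F^* omega = (-8*u^3 - 2*u^2*v + 4*u*v^2 - 10*u*v + 2*u + 8*v^3 - 9*v^2) du + (-2*u^3 - 4*u^2 + 32*u*v^2 - 13*u*v + 48*v^3 - 2*v^2 - v) dv.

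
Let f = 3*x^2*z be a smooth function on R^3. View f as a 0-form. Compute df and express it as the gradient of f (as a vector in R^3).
df = (6*x*z) dx + (0) dy + (3*x^2) dz; grad f = (6*x*z, 0, 3*x^2)

For a 0-form f, d f = (∂f/∂x) dx + (∂f/∂y) dy + (∂f/∂z) dz. The components of the vector representation are exactly the entries of grad f in Cartesian coordinates:
  ∂f/∂x = 6*x*z
  ∂f/∂y = 0
  ∂f/∂z = 3*x^2.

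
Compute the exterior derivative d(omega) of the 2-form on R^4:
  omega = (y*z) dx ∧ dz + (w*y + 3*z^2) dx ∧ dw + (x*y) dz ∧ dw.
d(omega) = (-z) dx ∧ dy ∧ dz + (-w) dx ∧ dy ∧ dw + (y - 6*z) dx ∧ dz ∧ dw + (x) dy ∧ dz ∧ dw

For a 2-form omega = sum_{i<j} g_{ij} dx_i ∧ dx_j, the exterior derivative is
  d(omega) = sum_{i<j} d(g_{ij}) ∧ dx_i ∧ dx_j = sum_{i<j, k} (∂g_{ij}/∂x_k) dx_k ∧ dx_i ∧ dx_j.
Expand each term, using dx_k ∧ dx_i ∧ dx_j = sgn(permutation) dx_{(a)} ∧ dx_{(b)} ∧ dx_{(c)} with (a < b < c) sorted:
  d(y*z) includes (∂/∂y)(y*z) dy = (z) dy, which multiplied by dx ∧ dz gives (-z) dx ∧ dy ∧ dz
  d(w*y + 3*z^2) includes (∂/∂y)(w*y + 3*z^2) dy = (w) dy, which multiplied by dx ∧ dw gives (-w) dx ∧ dy ∧ dw
  d(w*y + 3*z^2) includes (∂/∂z)(w*y + 3*z^2) dz = (6*z) dz, which multiplied by dx ∧ dw gives (-6*z) dx ∧ dz ∧ dw
  d(x*y) includes (∂/∂x)(x*y) dx = (y) dx, which multiplied by dz ∧ dw gives (y) dx ∧ dz ∧ dw
  d(x*y) includes (∂/∂y)(x*y) dy = (x) dy, which multiplied by dz ∧ dw gives (x) dy ∧ dz ∧ dw
Collecting like 3-forms: d(omega) = (-z) dx ∧ dy ∧ dz + (-w) dx ∧ dy ∧ dw + (y - 6*z) dx ∧ dz ∧ dw + (x) dy ∧ dz ∧ dw.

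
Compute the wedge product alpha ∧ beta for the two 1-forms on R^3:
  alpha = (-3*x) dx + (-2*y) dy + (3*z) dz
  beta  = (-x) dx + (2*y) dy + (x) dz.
alpha ∧ beta = (-8*x*y) dx ∧ dy + (3*x*(-x + z)) dx ∧ dz + (-2*y*(x + 3*z)) dy ∧ dz

Distribute the wedge, using dx_i ∧ dx_j = -dx_j ∧ dx_i and dx_i ∧ dx_i = 0. For each pair (i, j) with i < j, the coefficient of dx_i ∧ dx_j in alpha ∧ beta is (alpha_i * beta_j - alpha_j * beta_i). Collecting: alpha ∧ beta = (-8*x*y) dx ∧ dy + (3*x*(-x + z)) dx ∧ dz + (-2*y*(x + 3*z)) dy ∧ dz.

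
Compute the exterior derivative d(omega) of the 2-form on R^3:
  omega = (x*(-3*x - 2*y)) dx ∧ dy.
d(omega) = 0

For a 2-form omega = sum_{i<j} g_{ij} dx_i ∧ dx_j, the exterior derivative is
  d(omega) = sum_{i<j} d(g_{ij}) ∧ dx_i ∧ dx_j = sum_{i<j, k} (∂g_{ij}/∂x_k) dx_k ∧ dx_i ∧ dx_j.
Expand each term, using dx_k ∧ dx_i ∧ dx_j = sgn(permutation) dx_{(a)} ∧ dx_{(b)} ∧ dx_{(c)} with (a < b < c) sorted:

Collecting like 3-forms: d(omega) = 0.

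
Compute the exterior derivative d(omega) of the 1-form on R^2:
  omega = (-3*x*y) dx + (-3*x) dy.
d(omega) = (3*x - 3) dx ∧ dy

For a 1-form omega = sum_i f_i dx_i, the exterior derivative is
  d(omega) = sum_{i < j} (∂f_j/∂x_i - ∂f_i/∂x_j) dx_i ∧ dx_j.
  coefficient of dx ∧ dy: ∂f_2/∂x - ∂f_1/∂y = ∂(-3*x)/∂x - ∂(-3*x*y)/∂y = 3*x - 3
Assembling: d(omega) = (3*x - 3) dx ∧ dy.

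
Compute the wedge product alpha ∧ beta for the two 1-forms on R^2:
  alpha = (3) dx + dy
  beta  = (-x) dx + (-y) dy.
alpha ∧ beta = (x - 3*y) dx ∧ dy

Distribute the wedge, using dx_i ∧ dx_j = -dx_j ∧ dx_i and dx_i ∧ dx_i = 0. For each pair (i, j) with i < j, the coefficient of dx_i ∧ dx_j in alpha ∧ beta is (alpha_i * beta_j - alpha_j * beta_i). Collecting: alpha ∧ beta = (x - 3*y) dx ∧ dy.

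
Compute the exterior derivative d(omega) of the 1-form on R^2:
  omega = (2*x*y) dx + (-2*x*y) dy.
d(omega) = (-2*x - 2*y) dx ∧ dy

For a 1-form omega = sum_i f_i dx_i, the exterior derivative is
  d(omega) = sum_{i < j} (∂f_j/∂x_i - ∂f_i/∂x_j) dx_i ∧ dx_j.
  coefficient of dx ∧ dy: ∂f_2/∂x - ∂f_1/∂y = ∂(-2*x*y)/∂x - ∂(2*x*y)/∂y = -2*x - 2*y
Assembling: d(omega) = (-2*x - 2*y) dx ∧ dy.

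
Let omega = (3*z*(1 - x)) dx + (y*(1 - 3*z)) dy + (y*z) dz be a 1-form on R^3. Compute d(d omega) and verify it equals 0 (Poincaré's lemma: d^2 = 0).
d(d omega) = 0

Step 1: d omega = sum_{i<j} (∂f_j/∂x_i - ∂f_i/∂x_j) dx_i ∧ dx_j:
  coeff of dx ∧ dy: 0
  coeff of dx ∧ dz: 3*x - 3
  coeff of dy ∧ dz: 3*y + z
Step 2: Apply d again to each 2-form coefficient. The only possible 3-form in R^3 is dx ∧ dy ∧ dz, with coefficient
  ∂(coeff of dy∧dz)/∂x - ∂(coeff of dx∧dz)/∂y + ∂(coeff of dx∧dy)/∂z
  = ∂/∂x (3*y + z) - ∂/∂y (3*x - 3) + ∂/∂z (0).
Each of these terms simplifies to sums of mixed partials that cancel in pairs. The result is 0 (by equality of mixed partials for smooth functions — Schwarz / Clairaut).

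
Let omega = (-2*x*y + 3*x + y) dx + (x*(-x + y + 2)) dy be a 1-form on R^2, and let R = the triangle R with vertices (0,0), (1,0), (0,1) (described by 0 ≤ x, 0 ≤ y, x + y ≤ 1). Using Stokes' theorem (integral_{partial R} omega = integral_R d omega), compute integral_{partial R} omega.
integral_(partial R) omega = 2/3

Stokes: integral_partial_R omega = integral_R d omega with d omega = (∂Q/∂x - ∂P/∂y) dx ∧ dy.
  ∂Q/∂x = -2*x + y + 2
  ∂P/∂y = 1 - 2*x
  integrand = ∂Q/∂x - ∂P/∂y = y + 1.
Integrating over R: integral_0^1 integral_0^{1-x} (y + 1) dy dx = 2/3.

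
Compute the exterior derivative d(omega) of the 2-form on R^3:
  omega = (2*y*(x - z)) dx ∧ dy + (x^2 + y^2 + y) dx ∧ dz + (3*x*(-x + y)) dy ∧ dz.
d(omega) = (-6*x - y - 1) dx ∧ dy ∧ dz

For a 2-form omega = sum_{i<j} g_{ij} dx_i ∧ dx_j, the exterior derivative is
  d(omega) = sum_{i<j} d(g_{ij}) ∧ dx_i ∧ dx_j = sum_{i<j, k} (∂g_{ij}/∂x_k) dx_k ∧ dx_i ∧ dx_j.
Expand each term, using dx_k ∧ dx_i ∧ dx_j = sgn(permutation) dx_{(a)} ∧ dx_{(b)} ∧ dx_{(c)} with (a < b < c) sorted:
  d(2*y*(x - z)) includes (∂/∂z)(2*y*(x - z)) dz = (-2*y) dz, which multiplied by dx ∧ dy gives (-2*y) dx ∧ dy ∧ dz
  d(x^2 + y^2 + y) includes (∂/∂y)(x^2 + y^2 + y) dy = (2*y + 1) dy, which multiplied by dx ∧ dz gives (-2*y - 1) dx ∧ dy ∧ dz
  d(3*x*(-x + y)) includes (∂/∂x)(3*x*(-x + y)) dx = (-6*x + 3*y) dx, which multiplied by dy ∧ dz gives (-6*x + 3*y) dx ∧ dy ∧ dz
Collecting like 3-forms: d(omega) = (-6*x - y - 1) dx ∧ dy ∧ dz.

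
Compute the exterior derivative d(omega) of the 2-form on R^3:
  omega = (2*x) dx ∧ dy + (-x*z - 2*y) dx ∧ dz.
d(omega) = (2) dx ∧ dy ∧ dz

For a 2-form omega = sum_{i<j} g_{ij} dx_i ∧ dx_j, the exterior derivative is
  d(omega) = sum_{i<j} d(g_{ij}) ∧ dx_i ∧ dx_j = sum_{i<j, k} (∂g_{ij}/∂x_k) dx_k ∧ dx_i ∧ dx_j.
Expand each term, using dx_k ∧ dx_i ∧ dx_j = sgn(permutation) dx_{(a)} ∧ dx_{(b)} ∧ dx_{(c)} with (a < b < c) sorted:
  d(-x*z - 2*y) includes (∂/∂y)(-x*z - 2*y) dy = (-2) dy, which multiplied by dx ∧ dz gives (2) dx ∧ dy ∧ dz
Collecting like 3-forms: d(omega) = (2) dx ∧ dy ∧ dz.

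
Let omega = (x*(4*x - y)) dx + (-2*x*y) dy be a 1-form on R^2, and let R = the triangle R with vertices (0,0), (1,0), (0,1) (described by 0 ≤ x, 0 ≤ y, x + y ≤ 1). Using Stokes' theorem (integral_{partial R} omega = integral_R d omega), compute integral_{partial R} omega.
integral_(partial R) omega = -1/6

Stokes: integral_partial_R omega = integral_R d omega with d omega = (∂Q/∂x - ∂P/∂y) dx ∧ dy.
  ∂Q/∂x = -2*y
  ∂P/∂y = -x
  integrand = ∂Q/∂x - ∂P/∂y = x - 2*y.
Integrating over R: integral_0^1 integral_0^{1-x} (x - 2*y) dy dx = -1/6.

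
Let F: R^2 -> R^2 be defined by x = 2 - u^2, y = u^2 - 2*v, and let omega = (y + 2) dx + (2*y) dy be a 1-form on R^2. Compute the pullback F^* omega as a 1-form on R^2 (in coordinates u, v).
F^* omega = (2*u*(u^2 - 2*v - 2)) du + (-4*u^2 + 8*v) dv

Using F^*(f dg) = (f ∘ F) d(g ∘ F), substitute each coordinate x_i by F_i(u, v) in f_i, and replace dx_i by d F_i = (∂F_i/∂u) du + (∂F_i/∂v) dv.
  For the x component: f_1(F) = u^2 - 2*v + 2; d F_1 = (-2*u) du + (0) dv
  For the y component: f_2(F) = 2*u^2 - 4*v; d F_2 = (2*u) du + (-2) dv
Combining and collecting du, dv coefficients:
  coeff of du: 2*u*(u^2 - 2*v - 2)
  coeff of dv: -4*u^2 + 8*v
F^* omega = (2*u*(u^2 - 2*v - 2)) du + (-4*u^2 + 8*v) dv.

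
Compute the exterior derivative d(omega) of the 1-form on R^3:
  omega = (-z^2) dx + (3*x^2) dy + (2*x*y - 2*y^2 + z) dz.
d(omega) = (6*x) dx ∧ dy + (2*y + 2*z) dx ∧ dz + (2*x - 4*y) dy ∧ dz

For a 1-form omega = sum_i f_i dx_i, the exterior derivative is
  d(omega) = sum_{i < j} (∂f_j/∂x_i - ∂f_i/∂x_j) dx_i ∧ dx_j.
  coefficient of dx ∧ dy: ∂f_2/∂x - ∂f_1/∂y = ∂(3*x^2)/∂x - ∂(-z^2)/∂y = 6*x
  coefficient of dx ∧ dz: ∂f_3/∂x - ∂f_1/∂z = ∂(2*x*y - 2*y^2 + z)/∂x - ∂(-z^2)/∂z = 2*y + 2*z
  coefficient of dy ∧ dz: ∂f_3/∂y - ∂f_2/∂z = ∂(2*x*y - 2*y^2 + z)/∂y - ∂(3*x^2)/∂z = 2*x - 4*y
Assembling: d(omega) = (6*x) dx ∧ dy + (2*y + 2*z) dx ∧ dz + (2*x - 4*y) dy ∧ dz.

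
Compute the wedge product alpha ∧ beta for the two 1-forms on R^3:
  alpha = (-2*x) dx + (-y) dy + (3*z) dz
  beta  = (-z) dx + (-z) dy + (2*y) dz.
alpha ∧ beta = (z*(2*x - y)) dx ∧ dy + (-4*x*y + 3*z^2) dx ∧ dz + (-2*y^2 + 3*z^2) dy ∧ dz

Distribute the wedge, using dx_i ∧ dx_j = -dx_j ∧ dx_i and dx_i ∧ dx_i = 0. For each pair (i, j) with i < j, the coefficient of dx_i ∧ dx_j in alpha ∧ beta is (alpha_i * beta_j - alpha_j * beta_i). Collecting: alpha ∧ beta = (z*(2*x - y)) dx ∧ dy + (-4*x*y + 3*z^2) dx ∧ dz + (-2*y^2 + 3*z^2) dy ∧ dz.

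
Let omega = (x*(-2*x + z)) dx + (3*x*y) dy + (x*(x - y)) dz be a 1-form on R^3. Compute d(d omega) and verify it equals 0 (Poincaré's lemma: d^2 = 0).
d(d omega) = 0

Step 1: d omega = sum_{i<j} (∂f_j/∂x_i - ∂f_i/∂x_j) dx_i ∧ dx_j:
  coeff of dx ∧ dy: 3*y
  coeff of dx ∧ dz: x - y
  coeff of dy ∧ dz: -x
Step 2: Apply d again to each 2-form coefficient. The only possible 3-form in R^3 is dx ∧ dy ∧ dz, with coefficient
  ∂(coeff of dy∧dz)/∂x - ∂(coeff of dx∧dz)/∂y + ∂(coeff of dx∧dy)/∂z
  = ∂/∂x (-x) - ∂/∂y (x - y) + ∂/∂z (3*y).
Each of these terms simplifies to sums of mixed partials that cancel in pairs. The result is 0 (by equality of mixed partials for smooth functions — Schwarz / Clairaut).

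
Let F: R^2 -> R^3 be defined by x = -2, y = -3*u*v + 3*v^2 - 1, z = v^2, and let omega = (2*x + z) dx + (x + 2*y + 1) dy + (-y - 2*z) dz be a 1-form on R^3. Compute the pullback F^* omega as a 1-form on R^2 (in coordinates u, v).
F^* omega = (9*v*(2*u*v - 2*v^2 + 1)) du + (18*u^2*v - 48*u*v^2 + 9*u + 26*v^3 - 16*v) dv

Using F^*(f dg) = (f ∘ F) d(g ∘ F), substitute each coordinate x_i by F_i(u, v) in f_i, and replace dx_i by d F_i = (∂F_i/∂u) du + (∂F_i/∂v) dv.
  For the x component: f_1(F) = v^2 - 4; d F_1 = (0) du + (0) dv
  For the y component: f_2(F) = -6*u*v + 6*v^2 - 3; d F_2 = (-3*v) du + (-3*u + 6*v) dv
  For the z component: f_3(F) = 3*u*v - 5*v^2 + 1; d F_3 = (0) du + (2*v) dv
Combining and collecting du, dv coefficients:
  coeff of du: 9*v*(2*u*v - 2*v^2 + 1)
  coeff of dv: 18*u^2*v - 48*u*v^2 + 9*u + 26*v^3 - 16*v
F^* omega = (9*v*(2*u*v - 2*v^2 + 1)) du + (18*u^2*v - 48*u*v^2 + 9*u + 26*v^3 - 16*v) dv.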